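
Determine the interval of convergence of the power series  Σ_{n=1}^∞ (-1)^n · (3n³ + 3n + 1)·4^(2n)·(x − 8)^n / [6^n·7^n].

(43/8, 85/8)

By the ratio test, |a_{n+1}/a_n| = [(3(n+1)³ + 3(n+1) + 1)/(3n³ + 3n + 1)] · 16/(6·7) → 8/21.
Thus R = 1/(8/21) = 21/8.
Check x = 85/8: the terms have absolute value of order n³, which does not tend to 0, so the series diverges by the divergence test.
Endpoint x = 43/8: the n-th term does not approach 0; divergence by the term test.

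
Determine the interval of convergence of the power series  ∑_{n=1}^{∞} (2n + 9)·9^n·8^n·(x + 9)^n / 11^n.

By the ratio test, |a_{n+1}/a_n| = [(2(n+1) + 9)/(2n + 9)] · 9·8/11 → 72/11.
Thus R = 1/(72/11) = 11/72.
Endpoint x = -637/72: the n-th term does not approach 0; divergence by the term test.
When x = -659/72, the terms have absolute value of order n, which does not tend to 0, so the series diverges by the divergence test.

(-659/72, -637/72)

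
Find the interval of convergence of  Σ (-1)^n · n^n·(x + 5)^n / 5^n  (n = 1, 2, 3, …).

Root test: |a_n|^(1/n) = n/5 → ∞.
Since the n-th root of |a_n| is unbounded, the series converges only at x = -5; R = 0.

{-5}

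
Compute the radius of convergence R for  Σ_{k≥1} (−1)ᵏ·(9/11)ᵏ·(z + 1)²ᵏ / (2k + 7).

R = √11/3

Ratio test: |a_{k+1}/a_k| = [(2k + 7)/(2(k+1) + 7)] · 9/11 → 9/11 as k → ∞.
Since the exponent of (z + 1) increases by 2 each term, convergence requires |z + 1|² < 11/9, hence R = √11/3.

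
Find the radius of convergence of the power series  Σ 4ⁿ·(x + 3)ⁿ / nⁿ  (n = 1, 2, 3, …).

Root test: |a_n|^(1/n) = 4/n → 0.
Since the n-th root of |a_n| tends to 0, the series converges for all real x; R = ∞.

R = ∞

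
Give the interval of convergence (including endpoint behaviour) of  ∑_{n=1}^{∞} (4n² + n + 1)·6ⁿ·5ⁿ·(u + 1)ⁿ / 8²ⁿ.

The ratio of consecutive coefficients is [(4(n+1)² + (n+1) + 1)/(4n² + n + 1)] · 6·5/64 → 15/32.
The series converges when 15/32 · |u + 1| < 1, giving R = 32/15.
When u = 17/15, the terms do not tend to 0, so the series diverges.
At u = -47/15: the terms have absolute value of order n², which does not tend to 0, so the series diverges by the divergence test.

(-47/15, 17/15)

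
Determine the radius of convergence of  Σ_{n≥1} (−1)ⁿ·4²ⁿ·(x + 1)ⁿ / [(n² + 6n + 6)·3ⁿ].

R = 3/16

By the ratio test, |a_{n+1}/a_n| = [(n² + 6n + 6)/((n+1)² + 6(n+1) + 6)] · 16/3 → 16/3.
Thus R = 1/(16/3) = 3/16.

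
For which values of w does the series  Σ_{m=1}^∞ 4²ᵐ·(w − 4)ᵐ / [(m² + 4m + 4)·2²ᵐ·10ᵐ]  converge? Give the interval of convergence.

[3/2, 13/2]

The ratio of consecutive coefficients is [(m² + 4m + 4)/((m+1)² + 4(m+1) + 4)] · 16/(4·10) → 2/5.
The series converges when 2/5 · |w − 4| < 1, giving R = 5/2.
Check w = 13/2: the terms are on the order of 1/m², so the series converges absolutely by comparison with the p-series (p = 2 > 1).
Check w = 3/2: absolute convergence follows by limit comparison with Σ 1/m².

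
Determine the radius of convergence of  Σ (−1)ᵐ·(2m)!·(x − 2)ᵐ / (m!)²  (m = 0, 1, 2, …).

The ratio of consecutive coefficients is (2m+1)·(2m+2)/(m+1)² → 4.
The series converges when 4 · |x − 2| < 1, giving R = 1/4.

R = 1/4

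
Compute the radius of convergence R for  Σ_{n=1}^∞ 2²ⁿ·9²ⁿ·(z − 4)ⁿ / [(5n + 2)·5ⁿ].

The ratio of consecutive coefficients is [(5n + 2)/(5(n+1) + 2)] · 4·81/5 → 324/5.
The series converges when 324/5 · |z − 4| < 1, giving R = 5/324.

R = 5/324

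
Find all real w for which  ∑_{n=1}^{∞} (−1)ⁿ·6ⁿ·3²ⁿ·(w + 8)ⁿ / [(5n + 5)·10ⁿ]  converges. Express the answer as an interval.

(-221/27, -211/27]

By the ratio test, |a_{n+1}/a_n| = [(5n + 5)/(5(n+1) + 5)] · 6·9/10 → 27/5.
The series converges when 27/5 · |w + 8| < 1, giving R = 5/27.
When w = -211/27, an alternating series whose terms decrease to 0 in absolute value, so it converges by the Leibniz criterion.
At w = -221/27: comparison with the harmonic series Σ 1/n shows the series diverges.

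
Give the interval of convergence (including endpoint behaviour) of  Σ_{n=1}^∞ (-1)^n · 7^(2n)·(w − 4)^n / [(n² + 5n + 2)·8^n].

[188/49, 204/49]

Apply the ratio test: |a_{n+1}| / |a_n| = [(n² + 5n + 2)/((n+1)² + 5(n+1) + 2)] · 49/8, which tends to 49/8 as n → ∞.
Thus R = 1/(49/8) = 8/49.
Endpoint w = 204/49: absolute convergence follows by limit comparison with Σ 1/n².
Check w = 188/49: absolute convergence follows by limit comparison with Σ 1/n².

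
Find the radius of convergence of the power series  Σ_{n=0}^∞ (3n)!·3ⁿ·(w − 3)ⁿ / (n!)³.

Ratio test: |a_{n+1}/a_n| = (3n+1)·(3n+2)·(3n+3)/(n+1)³ · 3 → 81 as n → ∞.
Hence the series converges for |w − 3| < 1/(81) = 1/81, so the radius of convergence is 1/81.

R = 1/81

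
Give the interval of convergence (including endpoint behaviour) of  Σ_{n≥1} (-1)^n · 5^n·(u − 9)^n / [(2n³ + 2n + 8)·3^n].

The ratio of consecutive coefficients is [(2n³ + 2n + 8)/(2(n+1)³ + 2(n+1) + 8)] · 5/3 → 5/3.
Hence the series converges for |u − 9| < 1/(5/3) = 3/5, so the radius of convergence is 3/5.
When u = 48/5, the terms are on the order of 1/n³, so the series converges absolutely by comparison with the p-series (p = 3 > 1).
Endpoint u = 42/5: absolute convergence follows by limit comparison with Σ 1/n³.

[42/5, 48/5]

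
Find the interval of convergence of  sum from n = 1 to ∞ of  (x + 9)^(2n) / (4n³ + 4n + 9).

[-10, -8]

Apply the ratio test: |a_{n+1}| / |a_n| = (4n³ + 4n + 9)/(4(n+1)³ + 4(n+1) + 9), which tends to 1 as n → ∞.
Successive powers of (x + 9) differ by 2, so the series converges when |x + 9|² · 1 < 1, i.e. |x + 9| < √(1) = 1. So R = 1.
At x = -8: the terms are on the order of 1/n³, so the series converges absolutely by comparison with the p-series (p = 3 > 1).
Endpoint x = -10: absolute convergence follows by limit comparison with Σ 1/n³.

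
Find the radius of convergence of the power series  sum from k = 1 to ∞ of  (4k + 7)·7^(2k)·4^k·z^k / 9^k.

R = 9/196

The ratio of consecutive coefficients is [(4(k+1) + 7)/(4k + 7)] · 49·4/9 → 196/9.
Convergence for |z| · 196/9 < 1, i.e. |z| < 9/196. So R = 9/196.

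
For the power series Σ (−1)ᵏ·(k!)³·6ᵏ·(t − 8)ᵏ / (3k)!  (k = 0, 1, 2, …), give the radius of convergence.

By the ratio test, |a_{k+1}/a_k| = (k+1)³/[(3k+1)·(3k+2)·(3k+3)] · 6 → 2/9.
Thus R = 1/(2/9) = 9/2.

R = 9/2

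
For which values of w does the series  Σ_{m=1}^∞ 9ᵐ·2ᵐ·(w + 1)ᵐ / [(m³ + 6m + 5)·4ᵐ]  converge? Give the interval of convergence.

Ratio test: |a_{m+1}/a_m| = [(m³ + 6m + 5)/((m+1)³ + 6(m+1) + 5)] · 9·2/4 → 9/2 as m → ∞.
Convergence for |w + 1| · 9/2 < 1, i.e. |w + 1| < 2/9. So R = 2/9.
Endpoint w = -7/9: absolute convergence follows by limit comparison with Σ 1/m³.
Endpoint w = -11/9: the terms are on the order of 1/m³, so the series converges absolutely by comparison with the p-series (p = 3 > 1).

[-11/9, -7/9]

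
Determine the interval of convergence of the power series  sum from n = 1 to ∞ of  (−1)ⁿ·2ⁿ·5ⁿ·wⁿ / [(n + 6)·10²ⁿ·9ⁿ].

Ratio test: |a_{n+1}/a_n| = [(n + 6)/((n+1) + 6)] · 2·5/(100·9) → 1/90 as n → ∞.
The series converges when 1/90 · |w| < 1, giving R = 90.
At w = 90: an alternating series whose terms decrease to 0 in absolute value, so it converges by the Leibniz criterion.
Check w = -90: the terms are asymptotic to a nonzero constant times 1/n, so the series diverges by limit comparison with Σ 1/n.

(-90, 90]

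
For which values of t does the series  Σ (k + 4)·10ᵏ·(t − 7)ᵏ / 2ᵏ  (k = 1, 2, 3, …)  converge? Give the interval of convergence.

Ratio test: |a_{k+1}/a_k| = [((k+1) + 4)/(k + 4)] · 10/2 → 5 as k → ∞.
Thus R = 1/(5) = 1/5.
Endpoint t = 36/5: the terms do not tend to 0, so the series diverges.
At t = 34/5: the terms have absolute value of order k, which does not tend to 0, so the series diverges by the divergence test.

(34/5, 36/5)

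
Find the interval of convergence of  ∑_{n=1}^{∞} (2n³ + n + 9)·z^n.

By the ratio test, |a_{n+1}/a_n| = (2(n+1)³ + (n+1) + 9)/(2n³ + n + 9) → 1.
So the series converges when |z| < 1 and diverges when |z| > 1; R = 1.
When z = 1, the terms do not tend to 0, so the series diverges.
Check z = -1: the terms have absolute value of order n³, which does not tend to 0, so the series diverges by the divergence test.

(-1, 1)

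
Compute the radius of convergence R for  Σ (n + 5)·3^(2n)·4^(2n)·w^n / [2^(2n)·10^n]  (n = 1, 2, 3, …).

Apply the ratio test: |a_{n+1}| / |a_n| = [((n+1) + 5)/(n + 5)] · 9·16/(4·10), which tends to 18/5 as n → ∞.
Hence the series converges for |w| < 1/(18/5) = 5/18, so the radius of convergence is 5/18.

R = 5/18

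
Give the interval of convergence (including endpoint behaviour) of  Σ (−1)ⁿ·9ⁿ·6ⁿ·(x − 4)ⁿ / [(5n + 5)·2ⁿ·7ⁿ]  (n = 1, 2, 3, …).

(101/27, 115/27]

Apply the ratio test: |a_{n+1}| / |a_n| = [(5n + 5)/(5(n+1) + 5)] · 9·6/(2·7), which tends to 27/7 as n → ∞.
Thus R = 1/(27/7) = 7/27.
When x = 115/27, the terms alternate in sign and decrease monotonically to 0 in absolute value (size ~ c/n), so the alternating series test gives convergence.
Endpoint x = 101/27: the terms behave like c/n; limit comparison with the harmonic series gives divergence.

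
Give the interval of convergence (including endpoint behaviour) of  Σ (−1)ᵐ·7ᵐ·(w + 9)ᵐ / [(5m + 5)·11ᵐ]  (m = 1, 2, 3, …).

(-74/7, -52/7]

Apply the ratio test: |a_{m+1}| / |a_m| = [(5m + 5)/(5(m+1) + 5)] · 7/11, which tends to 7/11 as m → ∞.
The series converges when 7/11 · |w + 9| < 1, giving R = 11/7.
When w = -52/7, convergence follows from the alternating series test (terms decrease monotonically to 0).
At w = -74/7: comparison with the harmonic series Σ 1/m shows the series diverges.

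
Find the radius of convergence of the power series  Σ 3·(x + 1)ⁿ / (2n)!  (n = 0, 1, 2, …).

R = ∞

Ratio test: |a_{n+1}/a_n| = 3/3 · 1/[(2n+1)·(2n+2)] → 0 as n → ∞.
The ratio tends to 0 regardless of x, hence R = ∞.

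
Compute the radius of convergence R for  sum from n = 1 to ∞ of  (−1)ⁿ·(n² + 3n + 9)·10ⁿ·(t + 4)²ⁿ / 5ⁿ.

The ratio of consecutive coefficients is [((n+1)² + 3(n+1) + 9)/(n² + 3n + 9)] · 10/5 → 2.
Since the exponent of (t + 4) increases by 2 each term, convergence requires |t + 4|² < 1/2, hence R = √2/2.

R = √2/2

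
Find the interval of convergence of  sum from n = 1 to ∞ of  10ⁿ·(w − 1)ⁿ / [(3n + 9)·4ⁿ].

[3/5, 7/5)

Ratio test: |a_{n+1}/a_n| = [(3n + 9)/(3(n+1) + 9)] · 10/4 → 5/2 as n → ∞.
Thus R = 1/(5/2) = 2/5.
When w = 7/5, comparison with the harmonic series Σ 1/n shows the series diverges.
At w = 3/5: convergence follows from the alternating series test (terms decrease monotonically to 0).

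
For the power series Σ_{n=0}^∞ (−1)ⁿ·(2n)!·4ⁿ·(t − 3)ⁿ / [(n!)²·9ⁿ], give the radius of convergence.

R = 9/16

Ratio test: |a_{n+1}/a_n| = (2n+1)·(2n+2)/(n+1)² · 4/9 → 16/9 as n → ∞.
Convergence for |t − 3| · 16/9 < 1, i.e. |t − 3| < 9/16. So R = 9/16.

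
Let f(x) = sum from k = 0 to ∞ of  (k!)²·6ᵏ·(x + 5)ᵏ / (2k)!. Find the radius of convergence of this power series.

By the ratio test, |a_{k+1}/a_k| = (k+1)²/[(2k+1)·(2k+2)] · 6 → 3/2.
The series converges when 3/2 · |x + 5| < 1, giving R = 2/3.

R = 2/3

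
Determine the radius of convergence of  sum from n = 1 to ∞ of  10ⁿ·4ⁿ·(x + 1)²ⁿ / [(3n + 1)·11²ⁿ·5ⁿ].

R = 11√2/4

The ratio of consecutive coefficients is [(3n + 1)/(3(n+1) + 1)] · 10·4/(121·5) → 8/121.
Writing y = (x + 1)², the series in y has radius 121/8, so |x + 1| < √(121/8) and R = 11√2/4.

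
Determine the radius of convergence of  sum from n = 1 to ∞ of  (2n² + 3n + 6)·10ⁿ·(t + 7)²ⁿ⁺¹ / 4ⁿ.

R = √10/5

Apply the ratio test: |a_{n+1}| / |a_n| = [(2(n+1)² + 3(n+1) + 6)/(2n² + 3n + 6)] · 10/4, which tends to 5/2 as n → ∞.
Since the exponent of (t + 7) increases by 2 each term, convergence requires |t + 7|² < 2/5, hence R = √10/5.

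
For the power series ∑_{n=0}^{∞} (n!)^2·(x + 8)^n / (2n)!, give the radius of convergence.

The ratio of consecutive coefficients is (n+1)²/[(2n+1)·(2n+2)] → 1/4.
Hence the series converges for |x + 8| < 1/(1/4) = 4, so the radius of convergence is 4.

R = 4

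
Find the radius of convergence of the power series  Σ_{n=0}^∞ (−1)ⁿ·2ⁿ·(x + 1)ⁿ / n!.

R = ∞

By the ratio test, |a_{n+1}/a_n| = 2 · 1/(n+1) → 0.
Since the limit is 0 < 1 for every x, the series converges on all of ℝ and R = ∞.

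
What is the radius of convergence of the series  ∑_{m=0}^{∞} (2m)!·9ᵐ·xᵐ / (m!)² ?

R = 1/36

The ratio of consecutive coefficients is (2m+1)·(2m+2)/(m+1)² · 9 → 36.
Hence the series converges for |x| < 1/(36) = 1/36, so the radius of convergence is 1/36.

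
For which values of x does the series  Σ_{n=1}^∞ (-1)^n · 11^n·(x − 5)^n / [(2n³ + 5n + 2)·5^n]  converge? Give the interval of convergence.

By the ratio test, |a_{n+1}/a_n| = [(2n³ + 5n + 2)/(2(n+1)³ + 5(n+1) + 2)] · 11/5 → 11/5.
The series converges when 11/5 · |x − 5| < 1, giving R = 5/11.
When x = 60/11, the series is dominated by a constant times Σ 1/n³, which converges (p = 3 > 1).
At x = 50/11: the terms are on the order of 1/n³, so the series converges absolutely by comparison with the p-series (p = 3 > 1).

[50/11, 60/11]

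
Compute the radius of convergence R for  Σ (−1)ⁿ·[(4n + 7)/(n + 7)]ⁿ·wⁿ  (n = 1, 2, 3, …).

R = 1/4

Root test: |a_n|^(1/n) = (4n + 7)/(n + 7) → 4.
Thus R = 1/(4) = 1/4.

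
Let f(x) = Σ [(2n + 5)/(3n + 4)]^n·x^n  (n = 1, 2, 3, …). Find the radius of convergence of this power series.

Applying the root test, |a_n|^(1/n) = (2n + 5)/(3n + 4) → 2/3.
The series converges when 2/3 · |x| < 1, giving R = 3/2.

R = 3/2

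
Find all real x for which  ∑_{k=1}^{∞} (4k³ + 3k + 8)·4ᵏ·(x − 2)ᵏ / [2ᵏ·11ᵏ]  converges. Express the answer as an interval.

The ratio of consecutive coefficients is [(4(k+1)³ + 3(k+1) + 8)/(4k³ + 3k + 8)] · 4/(2·11) → 2/11.
Thus R = 1/(2/11) = 11/2.
When x = 15/2, the terms do not tend to 0, so the series diverges.
Check x = -7/2: the k-th term does not approach 0; divergence by the term test.

(-7/2, 15/2)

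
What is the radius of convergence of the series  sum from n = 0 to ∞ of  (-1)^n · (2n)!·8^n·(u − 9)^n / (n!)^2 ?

Apply the ratio test: |a_{n+1}| / |a_n| = (2n+1)·(2n+2)/(n+1)² · 8, which tends to 32 as n → ∞.
Hence the series converges for |u − 9| < 1/(32) = 1/32, so the radius of convergence is 1/32.

R = 1/32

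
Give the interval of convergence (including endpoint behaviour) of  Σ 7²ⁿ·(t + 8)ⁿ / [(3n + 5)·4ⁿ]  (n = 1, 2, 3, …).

By the ratio test, |a_{n+1}/a_n| = [(3n + 5)/(3(n+1) + 5)] · 49/4 → 49/4.
Convergence for |t + 8| · 49/4 < 1, i.e. |t + 8| < 4/49. So R = 4/49.
Check t = -388/49: the terms behave like c/n; limit comparison with the harmonic series gives divergence.
At t = -396/49: an alternating series whose terms decrease to 0 in absolute value, so it converges by the Leibniz criterion.

[-396/49, -388/49)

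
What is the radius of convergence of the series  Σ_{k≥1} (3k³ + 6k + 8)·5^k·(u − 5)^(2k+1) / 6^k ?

R = √30/5

Apply the ratio test: |a_{k+1}| / |a_k| = [(3(k+1)³ + 6(k+1) + 8)/(3k³ + 6k + 8)] · 5/6, which tends to 5/6 as k → ∞.
Writing y = (u − 5)², the series in y has radius 6/5, so |u − 5| < √(6/5) and R = √30/5.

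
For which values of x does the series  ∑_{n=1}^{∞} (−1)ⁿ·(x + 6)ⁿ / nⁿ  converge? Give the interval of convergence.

Applying the root test, |a_n|^(1/n) = 1/n → 0.
Since the n-th root of |a_n| tends to 0, the series converges for all real x; R = ∞.

(−∞, ∞)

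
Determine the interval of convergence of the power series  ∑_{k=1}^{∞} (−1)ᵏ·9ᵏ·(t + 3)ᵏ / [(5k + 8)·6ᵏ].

(-11/3, -7/3]

The ratio of consecutive coefficients is [(5k + 8)/(5(k+1) + 8)] · 9/6 → 3/2.
Convergence for |t + 3| · 3/2 < 1, i.e. |t + 3| < 2/3. So R = 2/3.
Endpoint t = -7/3: an alternating series whose terms decrease to 0 in absolute value, so it converges by the Leibniz criterion.
Check t = -11/3: the terms behave like c/k; limit comparison with the harmonic series gives divergence.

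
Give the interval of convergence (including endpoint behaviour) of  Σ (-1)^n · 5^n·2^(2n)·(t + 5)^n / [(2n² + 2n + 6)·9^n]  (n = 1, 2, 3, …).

The ratio of consecutive coefficients is [(2n² + 2n + 6)/(2(n+1)² + 2(n+1) + 6)] · 5·4/9 → 20/9.
Thus R = 1/(20/9) = 9/20.
At t = -91/20: absolute convergence follows by limit comparison with Σ 1/n².
When t = -109/20, absolute convergence follows by limit comparison with Σ 1/n².

[-109/20, -91/20]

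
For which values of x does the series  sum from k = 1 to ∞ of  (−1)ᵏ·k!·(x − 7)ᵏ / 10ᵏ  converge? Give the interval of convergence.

Apply the ratio test: |a_{k+1}| / |a_k| = (k+1) · 1/10, which tends to ∞ as k → ∞.
The ratio grows without bound, so the series diverges whenever (x − 7) ≠ 0; it converges only at x = 7. R = 0.

{7}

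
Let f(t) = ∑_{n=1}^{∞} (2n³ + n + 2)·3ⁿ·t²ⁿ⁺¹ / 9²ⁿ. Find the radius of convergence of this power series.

R = 3√3

Ratio test: |a_{n+1}/a_n| = [(2(n+1)³ + (n+1) + 2)/(2n³ + n + 2)] · 3/81 → 1/27 as n → ∞.
Since the exponent of t increases by 2 each term, convergence requires |t|² < 27, hence R = 3√3.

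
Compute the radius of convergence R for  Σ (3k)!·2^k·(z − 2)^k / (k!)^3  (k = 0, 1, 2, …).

Apply the ratio test: |a_{k+1}| / |a_k| = (3k+1)·(3k+2)·(3k+3)/(k+1)³ · 2, which tends to 54 as k → ∞.
Hence the series converges for |z − 2| < 1/(54) = 1/54, so the radius of convergence is 1/54.

R = 1/54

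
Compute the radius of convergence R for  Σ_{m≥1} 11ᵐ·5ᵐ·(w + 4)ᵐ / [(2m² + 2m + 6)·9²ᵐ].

By the ratio test, |a_{m+1}/a_m| = [(2m² + 2m + 6)/(2(m+1)² + 2(m+1) + 6)] · 11·5/81 → 55/81.
The series converges when 55/81 · |w + 4| < 1, giving R = 81/55.

R = 81/55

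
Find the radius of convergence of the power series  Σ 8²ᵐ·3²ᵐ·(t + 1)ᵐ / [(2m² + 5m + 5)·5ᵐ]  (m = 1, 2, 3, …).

By the ratio test, |a_{m+1}/a_m| = [(2m² + 5m + 5)/(2(m+1)² + 5(m+1) + 5)] · 64·9/5 → 576/5.
Thus R = 1/(576/5) = 5/576.

R = 5/576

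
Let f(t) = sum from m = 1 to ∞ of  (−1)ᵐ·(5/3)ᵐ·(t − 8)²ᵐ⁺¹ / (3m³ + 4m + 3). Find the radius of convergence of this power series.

R = √15/5

Apply the ratio test: |a_{m+1}| / |a_m| = [(3m³ + 4m + 3)/(3(m+1)³ + 4(m+1) + 3)] · 5/3, which tends to 5/3 as m → ∞.
Writing y = (t − 8)², the series in y has radius 3/5, so |t − 8| < √(3/5) and R = √15/5.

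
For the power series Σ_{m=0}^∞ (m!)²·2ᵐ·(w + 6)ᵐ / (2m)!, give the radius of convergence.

R = 2

By the ratio test, |a_{m+1}/a_m| = (m+1)²/[(2m+1)·(2m+2)] · 2 → 1/2.
Thus R = 1/(1/2) = 2.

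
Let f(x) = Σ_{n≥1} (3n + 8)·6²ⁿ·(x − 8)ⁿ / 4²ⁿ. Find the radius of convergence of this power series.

The ratio of consecutive coefficients is [(3(n+1) + 8)/(3n + 8)] · 36/16 → 9/4.
Thus R = 1/(9/4) = 4/9.

R = 4/9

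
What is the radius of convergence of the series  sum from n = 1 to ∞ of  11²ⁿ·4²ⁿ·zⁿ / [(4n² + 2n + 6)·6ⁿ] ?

The ratio of consecutive coefficients is [(4n² + 2n + 6)/(4(n+1)² + 2(n+1) + 6)] · 121·16/6 → 968/3.
The series converges when 968/3 · |z| < 1, giving R = 3/968.

R = 3/968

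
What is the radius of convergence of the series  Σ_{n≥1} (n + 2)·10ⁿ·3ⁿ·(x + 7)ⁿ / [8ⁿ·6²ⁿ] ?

Ratio test: |a_{n+1}/a_n| = [((n+1) + 2)/(n + 2)] · 10·3/(8·36) → 5/48 as n → ∞.
Convergence for |x + 7| · 5/48 < 1, i.e. |x + 7| < 48/5. So R = 48/5.

R = 48/5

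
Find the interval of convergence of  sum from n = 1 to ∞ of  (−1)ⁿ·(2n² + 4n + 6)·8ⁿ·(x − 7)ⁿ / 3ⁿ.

The ratio of consecutive coefficients is [(2(n+1)² + 4(n+1) + 6)/(2n² + 4n + 6)] · 8/3 → 8/3.
Convergence for |x − 7| · 8/3 < 1, i.e. |x − 7| < 3/8. So R = 3/8.
At x = 59/8: the n-th term does not approach 0; divergence by the term test.
Check x = 53/8: the terms do not tend to 0, so the series diverges.

(53/8, 59/8)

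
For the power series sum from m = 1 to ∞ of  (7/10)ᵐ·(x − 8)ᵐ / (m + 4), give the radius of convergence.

By the ratio test, |a_{m+1}/a_m| = [(m + 4)/((m+1) + 4)] · 7/10 → 7/10.
The series converges when 7/10 · |x − 8| < 1, giving R = 10/7.

R = 10/7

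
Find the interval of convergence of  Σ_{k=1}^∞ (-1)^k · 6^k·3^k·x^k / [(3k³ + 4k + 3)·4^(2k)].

[-8/9, 8/9]

The ratio of consecutive coefficients is [(3k³ + 4k + 3)/(3(k+1)³ + 4(k+1) + 3)] · 6·3/16 → 9/8.
Hence the series converges for |x| < 1/(9/8) = 8/9, so the radius of convergence is 8/9.
When x = 8/9, the terms are on the order of 1/k³, so the series converges absolutely by comparison with the p-series (p = 3 > 1).
Check x = -8/9: the terms are on the order of 1/k³, so the series converges absolutely by comparison with the p-series (p = 3 > 1).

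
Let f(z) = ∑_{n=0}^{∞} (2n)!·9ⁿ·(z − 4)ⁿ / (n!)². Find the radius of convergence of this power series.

The ratio of consecutive coefficients is (2n+1)·(2n+2)/(n+1)² · 9 → 36.
Convergence for |z − 4| · 36 < 1, i.e. |z − 4| < 1/36. So R = 1/36.

R = 1/36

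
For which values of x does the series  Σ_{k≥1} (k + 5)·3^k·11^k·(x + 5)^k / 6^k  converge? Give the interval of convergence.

Apply the ratio test: |a_{k+1}| / |a_k| = [((k+1) + 5)/(k + 5)] · 3·11/6, which tends to 11/2 as k → ∞.
Convergence for |x + 5| · 11/2 < 1, i.e. |x + 5| < 2/11. So R = 2/11.
Endpoint x = -53/11: the k-th term does not approach 0; divergence by the term test.
At x = -57/11: the terms do not tend to 0, so the series diverges.

(-57/11, -53/11)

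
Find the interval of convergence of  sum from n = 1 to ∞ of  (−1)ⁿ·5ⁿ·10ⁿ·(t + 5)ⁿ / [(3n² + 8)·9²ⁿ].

By the ratio test, |a_{n+1}/a_n| = [(3n² + 8)/(3(n+1)² + 8)] · 5·10/81 → 50/81.
The series converges when 50/81 · |t + 5| < 1, giving R = 81/50.
Endpoint t = -169/50: the terms are on the order of 1/n², so the series converges absolutely by comparison with the p-series (p = 2 > 1).
Check t = -331/50: the series is dominated by a constant times Σ 1/n², which converges (p = 2 > 1).

[-331/50, -169/50]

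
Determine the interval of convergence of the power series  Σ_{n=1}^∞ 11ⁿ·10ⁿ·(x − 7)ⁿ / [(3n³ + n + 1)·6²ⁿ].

Apply the ratio test: |a_{n+1}| / |a_n| = [(3n³ + n + 1)/(3(n+1)³ + (n+1) + 1)] · 11·10/36, which tends to 55/18 as n → ∞.
Convergence for |x − 7| · 55/18 < 1, i.e. |x − 7| < 18/55. So R = 18/55.
Endpoint x = 403/55: the series is dominated by a constant times Σ 1/n³, which converges (p = 3 > 1).
When x = 367/55, the series is dominated by a constant times Σ 1/n³, which converges (p = 3 > 1).

[367/55, 403/55]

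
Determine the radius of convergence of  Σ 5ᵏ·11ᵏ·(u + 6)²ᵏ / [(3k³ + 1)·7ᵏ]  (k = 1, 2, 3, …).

The ratio of consecutive coefficients is [(3k³ + 1)/(3(k+1)³ + 1)] · 5·11/7 → 55/7.
Successive powers of (u + 6) differ by 2, so the series converges when |u + 6|² · 55/7 < 1, i.e. |u + 6| < √(7/55). So R = √385/55.

R = √385/55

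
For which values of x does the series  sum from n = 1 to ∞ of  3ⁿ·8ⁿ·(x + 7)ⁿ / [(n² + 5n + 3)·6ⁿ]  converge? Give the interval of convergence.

The ratio of consecutive coefficients is [(n² + 5n + 3)/((n+1)² + 5(n+1) + 3)] · 3·8/6 → 4.
Thus R = 1/(4) = 1/4.
When x = -27/4, absolute convergence follows by limit comparison with Σ 1/n².
When x = -29/4, absolute convergence follows by limit comparison with Σ 1/n².

[-29/4, -27/4]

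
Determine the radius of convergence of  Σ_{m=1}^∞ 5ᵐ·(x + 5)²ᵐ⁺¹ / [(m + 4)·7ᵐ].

By the ratio test, |a_{m+1}/a_m| = [(m + 4)/((m+1) + 4)] · 5/7 → 5/7.
Since the exponent of (x + 5) increases by 2 each term, convergence requires |x + 5|² < 7/5, hence R = √35/5.

R = √35/5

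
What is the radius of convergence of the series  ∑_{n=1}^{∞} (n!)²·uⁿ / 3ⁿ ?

R = 0

Apply the ratio test: |a_{n+1}| / |a_n| = (n+1)² · 1/3, which tends to ∞ as n → ∞.
Since the ratio → ∞, the series diverges for every u ≠ 0, and R = 0.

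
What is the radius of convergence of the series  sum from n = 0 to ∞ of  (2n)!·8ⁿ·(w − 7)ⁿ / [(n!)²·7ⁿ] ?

R = 7/32

Ratio test: |a_{n+1}/a_n| = (2n+1)·(2n+2)/(n+1)² · 8/7 → 32/7 as n → ∞.
Thus R = 1/(32/7) = 7/32.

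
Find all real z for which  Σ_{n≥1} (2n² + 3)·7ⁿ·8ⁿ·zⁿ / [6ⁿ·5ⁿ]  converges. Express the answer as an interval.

(-15/28, 15/28)

Ratio test: |a_{n+1}/a_n| = [(2(n+1)² + 3)/(2n² + 3)] · 7·8/(6·5) → 28/15 as n → ∞.
Hence the series converges for |z| < 1/(28/15) = 15/28, so the radius of convergence is 15/28.
When z = 15/28, the terms have absolute value of order n², which does not tend to 0, so the series diverges by the divergence test.
At z = -15/28: the terms do not tend to 0, so the series diverges.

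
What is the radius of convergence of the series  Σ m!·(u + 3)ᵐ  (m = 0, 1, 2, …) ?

Ratio test: |a_{m+1}/a_m| = (m+1) → ∞ as m → ∞.
The terms grow without bound for any (u + 3) ≠ 0, so R = 0 (convergence only at u = -3).

R = 0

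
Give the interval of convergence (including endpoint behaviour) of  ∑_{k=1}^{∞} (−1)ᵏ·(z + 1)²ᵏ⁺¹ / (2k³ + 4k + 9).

Apply the ratio test: |a_{k+1}| / |a_k| = (2k³ + 4k + 9)/(2(k+1)³ + 4(k+1) + 9), which tends to 1 as k → ∞.
Since the exponent of (z + 1) increases by 2 each term, convergence requires |z + 1|² < 1, hence R = 1.
Check z = 0: absolute convergence follows by limit comparison with Σ 1/k³.
At z = -2: the terms are on the order of 1/k³, so the series converges absolutely by comparison with the p-series (p = 3 > 1).

[-2, 0]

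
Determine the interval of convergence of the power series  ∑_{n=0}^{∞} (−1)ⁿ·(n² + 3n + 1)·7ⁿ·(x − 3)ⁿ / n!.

(−∞, ∞)

The ratio of consecutive coefficients is ((n+1)² + 3(n+1) + 1)/(n² + 3n + 1) · 7 · 1/(n+1) → 0.
The ratio tends to 0 regardless of x, hence R = ∞.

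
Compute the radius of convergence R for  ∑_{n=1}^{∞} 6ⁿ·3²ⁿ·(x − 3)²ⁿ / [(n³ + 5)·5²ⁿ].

Ratio test: |a_{n+1}/a_n| = [(n³ + 5)/((n+1)³ + 5)] · 6·9/25 → 54/25 as n → ∞.
Writing y = (x − 3)², the series in y has radius 25/54, so |x − 3| < √(25/54) and R = 5√6/18.

R = 5√6/18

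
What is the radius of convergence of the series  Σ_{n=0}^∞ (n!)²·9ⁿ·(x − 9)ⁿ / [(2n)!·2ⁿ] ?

Ratio test: |a_{n+1}/a_n| = (n+1)²/[(2n+1)·(2n+2)] · 9/2 → 9/8 as n → ∞.
Convergence for |x − 9| · 9/8 < 1, i.e. |x − 9| < 8/9. So R = 8/9.

R = 8/9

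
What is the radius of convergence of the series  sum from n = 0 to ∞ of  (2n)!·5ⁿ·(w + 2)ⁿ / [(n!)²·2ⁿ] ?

R = 1/10

Apply the ratio test: |a_{n+1}| / |a_n| = (2n+1)·(2n+2)/(n+1)² · 5/2, which tends to 10 as n → ∞.
Hence the series converges for |w + 2| < 1/(10) = 1/10, so the radius of convergence is 1/10.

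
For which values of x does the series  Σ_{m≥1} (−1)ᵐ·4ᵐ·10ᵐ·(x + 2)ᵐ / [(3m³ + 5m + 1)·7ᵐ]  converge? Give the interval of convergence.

[-87/40, -73/40]

Ratio test: |a_{m+1}/a_m| = [(3m³ + 5m + 1)/(3(m+1)³ + 5(m+1) + 1)] · 4·10/7 → 40/7 as m → ∞.
Hence the series converges for |x + 2| < 1/(40/7) = 7/40, so the radius of convergence is 7/40.
When x = -73/40, the series is dominated by a constant times Σ 1/m³, which converges (p = 3 > 1).
Check x = -87/40: the terms are on the order of 1/m³, so the series converges absolutely by comparison with the p-series (p = 3 > 1).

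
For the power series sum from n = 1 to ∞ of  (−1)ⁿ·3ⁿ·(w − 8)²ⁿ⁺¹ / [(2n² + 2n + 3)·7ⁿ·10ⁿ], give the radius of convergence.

By the ratio test, |a_{n+1}/a_n| = [(2n² + 2n + 3)/(2(n+1)² + 2(n+1) + 3)] · 3/(7·10) → 3/70.
Since the exponent of (w − 8) increases by 2 each term, convergence requires |w − 8|² < 70/3, hence R = √210/3.

R = √210/3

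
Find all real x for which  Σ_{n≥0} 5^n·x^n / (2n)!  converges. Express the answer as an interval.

(−∞, ∞)

The ratio of consecutive coefficients is 5 · 1/[(2n+1)·(2n+2)] → 0.
The limit is 0, so the series converges for all x; R = ∞.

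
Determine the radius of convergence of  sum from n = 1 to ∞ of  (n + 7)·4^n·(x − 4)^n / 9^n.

Apply the ratio test: |a_{n+1}| / |a_n| = [((n+1) + 7)/(n + 7)] · 4/9, which tends to 4/9 as n → ∞.
The series converges when 4/9 · |x − 4| < 1, giving R = 9/4.

R = 9/4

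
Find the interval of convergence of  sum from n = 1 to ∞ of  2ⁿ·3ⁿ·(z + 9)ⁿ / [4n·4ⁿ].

Ratio test: |a_{n+1}/a_n| = [4n/4(n+1)] · 2·3/4 → 3/2 as n → ∞.
Hence the series converges for |z + 9| < 1/(3/2) = 2/3, so the radius of convergence is 2/3.
When z = -25/3, the terms behave like c/n; limit comparison with the harmonic series gives divergence.
Check z = -29/3: the terms alternate in sign and decrease monotonically to 0 in absolute value (size ~ c/n), so the alternating series test gives convergence.

[-29/3, -25/3)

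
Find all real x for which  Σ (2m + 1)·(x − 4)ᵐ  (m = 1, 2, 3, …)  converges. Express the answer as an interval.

(3, 5)

Apply the ratio test: |a_{m+1}| / |a_m| = (2(m+1) + 1)/(2m + 1), which tends to 1 as m → ∞.
Hence R = 1.
When x = 5, the terms do not tend to 0, so the series diverges.
When x = 3, the terms do not tend to 0, so the series diverges.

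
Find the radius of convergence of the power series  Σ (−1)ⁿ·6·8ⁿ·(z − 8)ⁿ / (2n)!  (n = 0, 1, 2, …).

Ratio test: |a_{n+1}/a_n| = 6/6 · 8 · 1/[(2n+1)·(2n+2)] → 0 as n → ∞.
Since the limit is 0 < 1 for every z, the series converges on all of ℝ and R = ∞.

R = ∞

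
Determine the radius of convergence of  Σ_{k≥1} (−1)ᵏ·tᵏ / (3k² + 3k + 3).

R = 1

The ratio of consecutive coefficients is (3k² + 3k + 3)/(3(k+1)² + 3(k+1) + 3) → 1.
Convergence for |t| < 1, so R = 1.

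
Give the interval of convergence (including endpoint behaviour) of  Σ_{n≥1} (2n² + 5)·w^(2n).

(-1, 1)

Apply the ratio test: |a_{n+1}| / |a_n| = (2(n+1)² + 5)/(2n² + 5), which tends to 1 as n → ∞.
Writing y = w², the series in y has radius 1, so |w| < √(1) = 1 and R = 1.
Check w = 1: the terms have absolute value of order n², which does not tend to 0, so the series diverges by the divergence test.
At w = -1: the terms have absolute value of order n², which does not tend to 0, so the series diverges by the divergence test.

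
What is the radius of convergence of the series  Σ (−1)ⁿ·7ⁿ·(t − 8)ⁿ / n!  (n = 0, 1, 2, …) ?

Ratio test: |a_{n+1}/a_n| = 7 · 1/(n+1) → 0 as n → ∞.
The limit is 0, so the series converges for all t; R = ∞.

R = ∞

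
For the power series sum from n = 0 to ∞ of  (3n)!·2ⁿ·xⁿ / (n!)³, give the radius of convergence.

Apply the ratio test: |a_{n+1}| / |a_n| = (3n+1)·(3n+2)·(3n+3)/(n+1)³ · 2, which tends to 54 as n → ∞.
Hence the series converges for |x| < 1/(54) = 1/54, so the radius of convergence is 1/54.

R = 1/54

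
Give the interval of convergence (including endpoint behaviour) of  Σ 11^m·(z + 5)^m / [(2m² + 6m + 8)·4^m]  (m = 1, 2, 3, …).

Ratio test: |a_{m+1}/a_m| = [(2m² + 6m + 8)/(2(m+1)² + 6(m+1) + 8)] · 11/4 → 11/4 as m → ∞.
Thus R = 1/(11/4) = 4/11.
Check z = -51/11: the terms are on the order of 1/m², so the series converges absolutely by comparison with the p-series (p = 2 > 1).
Check z = -59/11: absolute convergence follows by limit comparison with Σ 1/m².

[-59/11, -51/11]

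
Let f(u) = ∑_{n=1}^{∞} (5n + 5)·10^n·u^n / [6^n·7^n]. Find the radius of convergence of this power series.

R = 21/5

The ratio of consecutive coefficients is [(5(n+1) + 5)/(5n + 5)] · 10/(6·7) → 5/21.
Hence the series converges for |u| < 1/(5/21) = 21/5, so the radius of convergence is 21/5.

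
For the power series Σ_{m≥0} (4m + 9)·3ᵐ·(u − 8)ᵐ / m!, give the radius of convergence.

Ratio test: |a_{m+1}/a_m| = (4(m+1) + 9)/(4m + 9) · 3 · 1/(m+1) → 0 as m → ∞.
The limit is 0, so the series converges for all u; R = ∞.

R = ∞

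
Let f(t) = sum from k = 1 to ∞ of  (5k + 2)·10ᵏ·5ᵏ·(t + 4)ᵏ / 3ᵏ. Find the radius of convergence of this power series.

R = 3/50

By the ratio test, |a_{k+1}/a_k| = [(5(k+1) + 2)/(5k + 2)] · 10·5/3 → 50/3.
Thus R = 1/(50/3) = 3/50.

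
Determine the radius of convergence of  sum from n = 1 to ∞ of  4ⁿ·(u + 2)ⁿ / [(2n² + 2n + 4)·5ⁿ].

R = 5/4

By the ratio test, |a_{n+1}/a_n| = [(2n² + 2n + 4)/(2(n+1)² + 2(n+1) + 4)] · 4/5 → 4/5.
Hence the series converges for |u + 2| < 1/(4/5) = 5/4, so the radius of convergence is 5/4.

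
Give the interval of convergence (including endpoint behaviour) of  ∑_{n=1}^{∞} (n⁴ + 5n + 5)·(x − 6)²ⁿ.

By the ratio test, |a_{n+1}/a_n| = ((n+1)⁴ + 5(n+1) + 5)/(n⁴ + 5n + 5) → 1.
Successive powers of (x − 6) differ by 2, so the series converges when |x − 6|² · 1 < 1, i.e. |x − 6| < √(1) = 1. So R = 1.
When x = 7, the terms have absolute value of order n⁴, which does not tend to 0, so the series diverges by the divergence test.
Check x = 5: the terms do not tend to 0, so the series diverges.

(5, 7)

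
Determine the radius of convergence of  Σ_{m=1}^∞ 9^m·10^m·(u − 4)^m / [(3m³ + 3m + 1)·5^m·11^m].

R = 11/18

The ratio of consecutive coefficients is [(3m³ + 3m + 1)/(3(m+1)³ + 3(m+1) + 1)] · 9·10/(5·11) → 18/11.
Hence the series converges for |u − 4| < 1/(18/11) = 11/18, so the radius of convergence is 11/18.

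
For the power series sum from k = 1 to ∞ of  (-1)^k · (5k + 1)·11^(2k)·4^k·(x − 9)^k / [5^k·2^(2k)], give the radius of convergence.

The ratio of consecutive coefficients is [(5(k+1) + 1)/(5k + 1)] · 121·4/(5·4) → 121/5.
Hence the series converges for |x − 9| < 1/(121/5) = 5/121, so the radius of convergence is 5/121.

R = 5/121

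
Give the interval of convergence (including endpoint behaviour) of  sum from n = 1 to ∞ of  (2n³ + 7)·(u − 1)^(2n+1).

(0, 2)

Ratio test: |a_{n+1}/a_n| = (2(n+1)³ + 7)/(2n³ + 7) → 1 as n → ∞.
Writing y = (u − 1)², the series in y has radius 1, so |u − 1| < √(1) = 1 and R = 1.
At u = 2: the terms do not tend to 0, so the series diverges.
At u = 0: the terms have absolute value of order n³, which does not tend to 0, so the series diverges by the divergence test.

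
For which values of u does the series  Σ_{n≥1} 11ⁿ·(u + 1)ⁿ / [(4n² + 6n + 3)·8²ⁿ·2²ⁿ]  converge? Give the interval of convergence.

By the ratio test, |a_{n+1}/a_n| = [(4n² + 6n + 3)/(4(n+1)² + 6(n+1) + 3)] · 11/(64·4) → 11/256.
Convergence for |u + 1| · 11/256 < 1, i.e. |u + 1| < 256/11. So R = 256/11.
At u = 245/11: the terms are on the order of 1/n², so the series converges absolutely by comparison with the p-series (p = 2 > 1).
At u = -267/11: the series is dominated by a constant times Σ 1/n², which converges (p = 2 > 1).

[-267/11, 245/11]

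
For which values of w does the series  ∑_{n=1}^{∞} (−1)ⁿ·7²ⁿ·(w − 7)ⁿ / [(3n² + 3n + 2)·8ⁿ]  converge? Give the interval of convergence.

[335/49, 351/49]

Apply the ratio test: |a_{n+1}| / |a_n| = [(3n² + 3n + 2)/(3(n+1)² + 3(n+1) + 2)] · 49/8, which tends to 49/8 as n → ∞.
Hence the series converges for |w − 7| < 1/(49/8) = 8/49, so the radius of convergence is 8/49.
At w = 351/49: the series is dominated by a constant times Σ 1/n², which converges (p = 2 > 1).
Check w = 335/49: the terms are on the order of 1/n², so the series converges absolutely by comparison with the p-series (p = 2 > 1).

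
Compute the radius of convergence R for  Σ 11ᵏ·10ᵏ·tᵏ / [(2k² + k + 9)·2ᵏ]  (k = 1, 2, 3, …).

R = 1/55

The ratio of consecutive coefficients is [(2k² + k + 9)/(2(k+1)² + (k+1) + 9)] · 11·10/2 → 55.
Thus R = 1/(55) = 1/55.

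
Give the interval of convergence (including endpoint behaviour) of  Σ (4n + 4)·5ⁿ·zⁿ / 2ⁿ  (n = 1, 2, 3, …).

(-2/5, 2/5)

Ratio test: |a_{n+1}/a_n| = [(4(n+1) + 4)/(4n + 4)] · 5/2 → 5/2 as n → ∞.
Hence the series converges for |z| < 1/(5/2) = 2/5, so the radius of convergence is 2/5.
Check z = 2/5: the terms do not tend to 0, so the series diverges.
Check z = -2/5: the terms do not tend to 0, so the series diverges.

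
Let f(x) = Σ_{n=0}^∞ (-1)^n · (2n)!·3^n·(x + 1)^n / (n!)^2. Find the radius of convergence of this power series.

Apply the ratio test: |a_{n+1}| / |a_n| = (2n+1)·(2n+2)/(n+1)² · 3, which tends to 12 as n → ∞.
Hence the series converges for |x + 1| < 1/(12) = 1/12, so the radius of convergence is 1/12.

R = 1/12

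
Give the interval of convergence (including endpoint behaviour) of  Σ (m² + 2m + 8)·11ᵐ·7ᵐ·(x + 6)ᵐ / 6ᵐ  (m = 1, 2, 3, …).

Apply the ratio test: |a_{m+1}| / |a_m| = [((m+1)² + 2(m+1) + 8)/(m² + 2m + 8)] · 11·7/6, which tends to 77/6 as m → ∞.
Convergence for |x + 6| · 77/6 < 1, i.e. |x + 6| < 6/77. So R = 6/77.
Endpoint x = -456/77: the terms do not tend to 0, so the series diverges.
At x = -468/77: the terms do not tend to 0, so the series diverges.

(-468/77, -456/77)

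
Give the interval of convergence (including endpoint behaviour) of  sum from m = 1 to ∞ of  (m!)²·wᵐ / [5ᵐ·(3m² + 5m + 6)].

Ratio test: |a_{m+1}/a_m| = (m+1)² · 1/5 · (3m² + 5m + 6)/(3(m+1)² + 5(m+1) + 6) → ∞ as m → ∞.
Since the ratio → ∞, the series diverges for every w ≠ 0, and R = 0.

{0}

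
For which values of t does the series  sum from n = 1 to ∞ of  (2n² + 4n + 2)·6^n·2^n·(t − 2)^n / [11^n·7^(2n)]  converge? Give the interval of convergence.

The ratio of consecutive coefficients is [(2(n+1)² + 4(n+1) + 2)/(2n² + 4n + 2)] · 6·2/(11·49) → 12/539.
Thus R = 1/(12/539) = 539/12.
Endpoint t = 563/12: the terms do not tend to 0, so the series diverges.
Endpoint t = -515/12: the terms do not tend to 0, so the series diverges.

(-515/12, 563/12)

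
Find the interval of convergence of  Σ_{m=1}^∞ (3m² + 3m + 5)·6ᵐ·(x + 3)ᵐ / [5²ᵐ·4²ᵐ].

Apply the ratio test: |a_{m+1}| / |a_m| = [(3(m+1)² + 3(m+1) + 5)/(3m² + 3m + 5)] · 6/(25·16), which tends to 3/200 as m → ∞.
Thus R = 1/(3/200) = 200/3.
At x = 191/3: the m-th term does not approach 0; divergence by the term test.
At x = -209/3: the terms have absolute value of order m², which does not tend to 0, so the series diverges by the divergence test.

(-209/3, 191/3)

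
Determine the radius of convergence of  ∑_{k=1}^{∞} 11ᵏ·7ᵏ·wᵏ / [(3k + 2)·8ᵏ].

Apply the ratio test: |a_{k+1}| / |a_k| = [(3k + 2)/(3(k+1) + 2)] · 11·7/8, which tends to 77/8 as k → ∞.
Convergence for |w| · 77/8 < 1, i.e. |w| < 8/77. So R = 8/77.

R = 8/77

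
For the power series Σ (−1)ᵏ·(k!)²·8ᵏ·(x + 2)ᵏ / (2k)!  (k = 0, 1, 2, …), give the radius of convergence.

The ratio of consecutive coefficients is (k+1)²/[(2k+1)·(2k+2)] · 8 → 2.
Convergence for |x + 2| · 2 < 1, i.e. |x + 2| < 1/2. So R = 1/2.

R = 1/2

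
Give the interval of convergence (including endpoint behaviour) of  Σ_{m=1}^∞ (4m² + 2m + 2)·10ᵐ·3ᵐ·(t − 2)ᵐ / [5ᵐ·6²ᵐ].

Ratio test: |a_{m+1}/a_m| = [(4(m+1)² + 2(m+1) + 2)/(4m² + 2m + 2)] · 10·3/(5·36) → 1/6 as m → ∞.
Hence the series converges for |t − 2| < 1/(1/6) = 6, so the radius of convergence is 6.
Endpoint t = 8: the terms have absolute value of order m², which does not tend to 0, so the series diverges by the divergence test.
When t = -4, the terms do not tend to 0, so the series diverges.

(-4, 8)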